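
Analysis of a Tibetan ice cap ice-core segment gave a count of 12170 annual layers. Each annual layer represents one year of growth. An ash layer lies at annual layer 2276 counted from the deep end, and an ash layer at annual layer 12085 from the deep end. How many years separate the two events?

9809 years

The two markers are separated by 12085 − 2276 = 9809 annual layers.
One annual layer per year makes the interval 9809 years.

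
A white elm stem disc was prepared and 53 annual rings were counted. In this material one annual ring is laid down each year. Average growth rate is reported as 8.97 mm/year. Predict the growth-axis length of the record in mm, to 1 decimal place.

53 years of growth are recorded.
53 years at 8.97 mm/year gives 8.97 × 53 = 475.4 mm.

475.4 mm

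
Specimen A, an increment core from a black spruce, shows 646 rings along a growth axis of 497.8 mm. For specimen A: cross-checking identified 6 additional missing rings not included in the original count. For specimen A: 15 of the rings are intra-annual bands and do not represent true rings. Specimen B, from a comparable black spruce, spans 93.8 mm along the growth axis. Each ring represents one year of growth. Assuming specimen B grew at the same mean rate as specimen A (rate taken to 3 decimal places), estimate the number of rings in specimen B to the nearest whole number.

Specimen A: adjusted count: 646 − 15 + 6 = 637 rings.
A: Mean rate = 497.8 mm / 637 years ≈ 0.781 mm/yr.
For B, 93.8 / 0.781 = 120.10 years ≈ 120 rings.

120 rings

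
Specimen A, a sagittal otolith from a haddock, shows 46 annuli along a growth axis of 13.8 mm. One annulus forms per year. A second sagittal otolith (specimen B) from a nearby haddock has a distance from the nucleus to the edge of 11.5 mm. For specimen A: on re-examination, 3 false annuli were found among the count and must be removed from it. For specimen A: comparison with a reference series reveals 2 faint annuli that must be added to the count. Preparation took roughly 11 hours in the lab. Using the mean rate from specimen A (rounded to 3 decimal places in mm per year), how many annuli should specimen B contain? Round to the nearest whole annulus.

37 annuli

Specimen A: adjusted count: 46 − 3 + 2 = 45 annuli.
A: Extension rate ≈ 13.8 / 45 = 0.307 mm per year.
Specimen B: 11.5 mm / 0.307 mm per year = 37.46 years ≈ 37 annuli.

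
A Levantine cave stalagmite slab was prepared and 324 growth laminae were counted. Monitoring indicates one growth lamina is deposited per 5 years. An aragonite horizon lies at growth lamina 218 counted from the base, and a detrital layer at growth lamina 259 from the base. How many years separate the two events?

205 years

259 − 218 = 41 growth laminae lie between the two events.
At 5 years per growth lamina, 41 × 5 = 205 years.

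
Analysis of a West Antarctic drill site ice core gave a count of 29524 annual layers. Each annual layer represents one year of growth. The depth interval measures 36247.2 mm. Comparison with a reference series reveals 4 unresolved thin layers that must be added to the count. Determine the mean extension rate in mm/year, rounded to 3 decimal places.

1.228 mm/year

Adjusted count: 29524 + 4 = 29528 annual layers.
Extension rate ≈ 36247.2 / 29528 = 1.228 mm/year.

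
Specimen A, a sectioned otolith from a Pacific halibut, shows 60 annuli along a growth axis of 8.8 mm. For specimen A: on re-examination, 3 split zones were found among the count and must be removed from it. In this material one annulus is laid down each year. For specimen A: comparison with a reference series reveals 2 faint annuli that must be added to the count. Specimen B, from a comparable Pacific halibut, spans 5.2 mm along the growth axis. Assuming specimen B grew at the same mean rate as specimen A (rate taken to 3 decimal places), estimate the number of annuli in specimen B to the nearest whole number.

Specimen A: adjusted count: 60 − 3 + 2 = 59 annuli.
A: 8.8 mm over 59 years gives 8.8 / 59 ≈ 0.149 mm/year.
B spans 5.2 / 0.149 = 34.90 years ≈ 35 annuli.

35 annuli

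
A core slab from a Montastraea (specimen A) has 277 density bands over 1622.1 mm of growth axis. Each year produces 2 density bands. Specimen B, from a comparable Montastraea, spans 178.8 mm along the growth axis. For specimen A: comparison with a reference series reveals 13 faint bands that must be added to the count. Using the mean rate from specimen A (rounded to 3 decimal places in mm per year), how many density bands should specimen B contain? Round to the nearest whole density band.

32 density bands

Specimen A: true density band count = 277 + 13 = 290.
Specimen A: dividing by 2 density bands per year: 290 / 2 = 145 years.
A: Mean rate = 1622.1 mm / 145 years ≈ 11.187 mm/year.
B spans 178.8 / 11.187 = 15.98 years; at 2 density bands per year that is 15.98 × 2 ≈ 32 density bands.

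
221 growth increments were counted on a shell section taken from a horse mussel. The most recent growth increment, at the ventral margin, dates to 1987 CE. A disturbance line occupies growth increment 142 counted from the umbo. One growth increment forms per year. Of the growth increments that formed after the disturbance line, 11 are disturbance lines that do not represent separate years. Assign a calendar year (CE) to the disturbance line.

Between growth increment 142 and the ventral margin there are 221 − 142 = 79 growth increments.
Removing the 11 false growth increments leaves 79 − 11 = 68 true growth increments beyond the disturbance line.
The growth increment at the ventral margin is 1987 CE, so the disturbance line dates to 1987 − 68 = 1919 CE.

1919 CE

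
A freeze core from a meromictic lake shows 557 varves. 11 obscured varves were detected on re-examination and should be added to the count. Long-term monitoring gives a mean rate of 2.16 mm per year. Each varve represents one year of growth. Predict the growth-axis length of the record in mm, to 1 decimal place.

1226.9 mm

Correcting the raw count gives 557 + 11 = 568 true varves.
Length ≈ 2.16 × 568 = 1226.9 mm.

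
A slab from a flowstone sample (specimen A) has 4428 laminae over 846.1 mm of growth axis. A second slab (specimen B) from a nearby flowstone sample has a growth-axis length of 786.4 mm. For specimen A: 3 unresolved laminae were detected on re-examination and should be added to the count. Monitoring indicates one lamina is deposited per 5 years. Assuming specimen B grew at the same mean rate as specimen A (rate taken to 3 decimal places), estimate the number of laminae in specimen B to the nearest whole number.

4139 laminae

Specimen A: after corrections the count is 4428 + 3 = 4431 laminae.
Specimen A: at 5 years per lamina, 4431 × 5 = 22155 years.
A: Extension rate ≈ 846.1 / 22155 = 0.038 mm/yr.
Specimen B: 786.4 mm / 0.038 mm per year = 20694.74 years; at 5 years per lamina that is 20694.74 / 5 ≈ 4139 laminae.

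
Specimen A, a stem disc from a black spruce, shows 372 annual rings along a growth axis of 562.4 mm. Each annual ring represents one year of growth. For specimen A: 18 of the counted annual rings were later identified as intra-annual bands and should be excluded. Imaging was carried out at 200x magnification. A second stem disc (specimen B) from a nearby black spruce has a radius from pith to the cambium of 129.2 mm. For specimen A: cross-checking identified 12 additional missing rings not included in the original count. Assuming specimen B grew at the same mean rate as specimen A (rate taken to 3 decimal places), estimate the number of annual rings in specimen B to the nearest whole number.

Specimen A: correcting the raw count gives 372 − 18 + 12 = 366 true annual rings.
A: 562.4 mm over 366 years gives 562.4 / 366 ≈ 1.537 mm per year.
Specimen B: 129.2 mm / 1.537 mm per year = 84.06 years ≈ 84 annual rings.

84 annual rings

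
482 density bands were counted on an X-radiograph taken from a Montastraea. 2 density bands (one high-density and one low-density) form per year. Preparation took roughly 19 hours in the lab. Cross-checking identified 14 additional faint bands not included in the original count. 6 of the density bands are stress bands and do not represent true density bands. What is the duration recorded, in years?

Adjusted count: 482 − 6 + 14 = 490 density bands.
Dividing by 2 density bands per year: 490 / 2 = 245 years.

245 years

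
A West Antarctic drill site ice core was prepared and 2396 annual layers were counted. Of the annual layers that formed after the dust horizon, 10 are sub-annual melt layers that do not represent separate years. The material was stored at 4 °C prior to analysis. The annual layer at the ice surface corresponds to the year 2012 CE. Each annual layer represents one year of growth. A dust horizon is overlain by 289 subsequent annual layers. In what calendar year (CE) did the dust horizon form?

1733 CE

There are 289 annual layers younger than the dust horizon.
Removing the 10 false annual layers leaves 289 − 10 = 279 true annual layers beyond the dust horizon.
Counting back 279 years from 2012 CE places the dust horizon in 2012 − 279 = 1733 CE.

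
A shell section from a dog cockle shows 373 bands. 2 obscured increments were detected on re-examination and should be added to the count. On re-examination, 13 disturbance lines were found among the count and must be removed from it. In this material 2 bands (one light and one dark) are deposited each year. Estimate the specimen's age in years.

True band count = 373 − 13 + 2 = 362.
362 bands at 2 per year is 362 / 2 = 181 years.

181 yr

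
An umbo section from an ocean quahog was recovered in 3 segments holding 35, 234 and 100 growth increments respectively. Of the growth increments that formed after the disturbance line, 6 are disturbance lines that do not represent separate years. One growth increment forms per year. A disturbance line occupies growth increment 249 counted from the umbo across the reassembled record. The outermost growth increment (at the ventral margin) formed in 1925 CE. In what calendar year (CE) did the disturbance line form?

1811 CE

Total growth increments = 35 + 234 + 100 = 369.
Between growth increment 249 and the ventral margin there are 369 − 249 = 120 growth increments.
120 − 6 false = 114 true growth increments after the disturbance line.
The growth increment at the ventral margin is 1925 CE, so the disturbance line dates to 1925 − 114 = 1811 CE.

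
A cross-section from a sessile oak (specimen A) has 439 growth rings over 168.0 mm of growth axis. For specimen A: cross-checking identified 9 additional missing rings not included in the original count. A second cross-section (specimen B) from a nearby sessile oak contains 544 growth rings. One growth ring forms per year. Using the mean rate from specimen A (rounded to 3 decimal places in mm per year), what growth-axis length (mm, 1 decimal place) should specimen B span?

204.0 mm

Specimen A: true growth ring count = 439 + 9 = 448.
A: Mean rate = 168.0 mm / 448 years ≈ 0.375 mm/year.
B's length ≈ 0.375 × 544 = 204.0 mm.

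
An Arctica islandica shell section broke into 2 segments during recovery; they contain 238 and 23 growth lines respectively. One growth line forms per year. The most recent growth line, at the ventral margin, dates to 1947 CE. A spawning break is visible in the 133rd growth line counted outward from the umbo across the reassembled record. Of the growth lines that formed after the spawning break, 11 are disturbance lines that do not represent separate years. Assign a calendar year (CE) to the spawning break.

1830 CE

Total growth lines = 238 + 23 = 261.
The spawning break sits at growth line 133 from the umbo, so 261 − 133 = 128 growth lines formed after it.
Removing the 11 false growth lines leaves 128 − 11 = 117 true growth lines beyond the spawning break.
1947 − 117 = 1830 CE.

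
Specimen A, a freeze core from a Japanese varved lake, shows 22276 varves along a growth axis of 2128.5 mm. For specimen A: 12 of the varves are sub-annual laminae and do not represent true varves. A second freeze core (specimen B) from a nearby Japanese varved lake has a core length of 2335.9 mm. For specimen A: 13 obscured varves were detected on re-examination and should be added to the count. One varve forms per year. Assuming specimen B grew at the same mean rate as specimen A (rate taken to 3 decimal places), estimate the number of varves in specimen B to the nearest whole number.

24332 varves

Specimen A: correcting the raw count gives 22276 − 12 + 13 = 22277 true varves.
A: Mean rate = 2128.5 mm / 22277 years ≈ 0.096 mm/yr.
For B, 2335.9 / 0.096 = 24332.29 years ≈ 24332 varves.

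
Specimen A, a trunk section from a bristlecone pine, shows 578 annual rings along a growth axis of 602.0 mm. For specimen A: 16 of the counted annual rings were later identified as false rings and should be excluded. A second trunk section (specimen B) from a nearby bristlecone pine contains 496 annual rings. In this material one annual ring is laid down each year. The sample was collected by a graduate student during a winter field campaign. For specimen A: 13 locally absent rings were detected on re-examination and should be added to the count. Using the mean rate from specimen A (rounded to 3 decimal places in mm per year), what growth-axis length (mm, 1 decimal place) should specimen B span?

Specimen A: correcting the raw count gives 578 − 16 + 13 = 575 true annual rings.
A: Mean rate = 602.0 mm / 575 years ≈ 1.047 mm per year.
Length of B = 1.047 × 496 = 519.3 mm.

519.3 mm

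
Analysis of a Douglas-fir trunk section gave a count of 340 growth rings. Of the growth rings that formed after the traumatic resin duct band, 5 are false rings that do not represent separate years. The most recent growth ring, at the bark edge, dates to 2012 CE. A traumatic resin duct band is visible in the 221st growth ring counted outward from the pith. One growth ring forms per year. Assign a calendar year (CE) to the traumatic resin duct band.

340 − 221 = 119 growth rings lie beyond the traumatic resin duct band toward the bark edge.
119 − 5 false = 114 true growth rings after the traumatic resin duct band.
The growth ring at the bark edge is 2012 CE, so the traumatic resin duct band dates to 2012 − 114 = 1898 CE.

1898 CE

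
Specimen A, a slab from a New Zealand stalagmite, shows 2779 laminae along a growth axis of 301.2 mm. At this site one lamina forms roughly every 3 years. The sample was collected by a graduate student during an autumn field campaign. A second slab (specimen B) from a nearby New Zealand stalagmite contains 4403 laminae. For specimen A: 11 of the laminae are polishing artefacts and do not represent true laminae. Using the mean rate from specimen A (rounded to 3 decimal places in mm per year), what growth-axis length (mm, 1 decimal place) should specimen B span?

Specimen A: correcting the raw count gives 2779 − 11 = 2768 true laminae.
Specimen A: multiplying by 3 years per lamina: 2768 × 3 = 8304 years.
A: Extension rate ≈ 301.2 / 8304 = 0.036 mm/yr.
Specimen B: multiplying by 3 years per lamina: 4403 × 3 = 13209 years. B's length ≈ 0.036 × 13209 = 475.5 mm.

475.5 mm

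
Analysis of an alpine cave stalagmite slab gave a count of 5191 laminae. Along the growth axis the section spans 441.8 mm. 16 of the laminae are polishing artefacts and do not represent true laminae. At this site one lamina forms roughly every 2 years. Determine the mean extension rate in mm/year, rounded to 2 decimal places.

True lamina count = 5191 − 16 = 5175.
5175 laminae at 2 years each span 5175 × 2 = 10350 years.
Extension rate ≈ 441.8 / 10350 = 0.04 mm/year.

0.04 mm/year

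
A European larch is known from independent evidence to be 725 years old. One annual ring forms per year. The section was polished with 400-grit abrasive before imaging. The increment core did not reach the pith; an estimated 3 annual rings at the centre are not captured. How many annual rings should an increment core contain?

Expected annual rings over 725 years: 725.
Subtracting the 3 annual rings not captured gives 725 − 3 = 722 annual rings in the record.

722 annual rings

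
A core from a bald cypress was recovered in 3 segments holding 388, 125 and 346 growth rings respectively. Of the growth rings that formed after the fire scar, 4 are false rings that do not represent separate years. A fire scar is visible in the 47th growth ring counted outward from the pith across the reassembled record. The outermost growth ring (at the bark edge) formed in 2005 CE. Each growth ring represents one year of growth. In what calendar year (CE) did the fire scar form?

Total growth rings = 388 + 125 + 346 = 859.
859 − 47 = 812 growth rings lie beyond the fire scar toward the bark edge.
Removing the 4 false growth rings leaves 812 − 4 = 808 true growth rings beyond the fire scar.
Counting back 808 years from 2005 CE places the fire scar in 2005 − 808 = 1197 CE.

1197 CE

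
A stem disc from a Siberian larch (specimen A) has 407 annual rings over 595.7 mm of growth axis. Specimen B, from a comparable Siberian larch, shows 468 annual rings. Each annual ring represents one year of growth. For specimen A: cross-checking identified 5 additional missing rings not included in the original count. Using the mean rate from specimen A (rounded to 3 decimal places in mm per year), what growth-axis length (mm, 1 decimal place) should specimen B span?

Specimen A: correcting the raw count gives 407 + 5 = 412 true annual rings.
A: Extension rate ≈ 595.7 / 412 = 1.446 mm/year.
B's length ≈ 1.446 × 468 = 676.7 mm.

676.7 mm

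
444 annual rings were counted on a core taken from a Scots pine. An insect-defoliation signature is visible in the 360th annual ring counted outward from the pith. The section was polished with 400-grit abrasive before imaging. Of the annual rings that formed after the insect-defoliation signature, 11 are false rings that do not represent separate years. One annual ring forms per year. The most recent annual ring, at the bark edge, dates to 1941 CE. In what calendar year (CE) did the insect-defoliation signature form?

1868 CE

Between annual ring 360 and the bark edge there are 444 − 360 = 84 annual rings.
Excluding 11 false annual rings: 84 − 11 = 73.
The annual ring at the bark edge is 1941 CE, so the insect-defoliation signature dates to 1941 − 73 = 1868 CE.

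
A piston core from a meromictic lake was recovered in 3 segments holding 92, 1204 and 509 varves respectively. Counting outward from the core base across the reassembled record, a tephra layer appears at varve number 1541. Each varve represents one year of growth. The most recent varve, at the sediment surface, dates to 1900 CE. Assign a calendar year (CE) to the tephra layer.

Total varves = 92 + 1204 + 509 = 1805.
1805 − 1541 = 264 varves lie beyond the tephra layer toward the sediment surface.
The varve at the sediment surface is 1900 CE, so the tephra layer dates to 1900 − 264 = 1636 CE.

1636 CE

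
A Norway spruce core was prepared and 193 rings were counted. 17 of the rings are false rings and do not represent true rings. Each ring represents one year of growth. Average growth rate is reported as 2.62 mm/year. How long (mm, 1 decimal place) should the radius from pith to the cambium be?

Correcting the raw count gives 193 − 17 = 176 true rings.
176 years at 2.62 mm/year gives 2.62 × 176 = 461.1 mm.

461.1 mm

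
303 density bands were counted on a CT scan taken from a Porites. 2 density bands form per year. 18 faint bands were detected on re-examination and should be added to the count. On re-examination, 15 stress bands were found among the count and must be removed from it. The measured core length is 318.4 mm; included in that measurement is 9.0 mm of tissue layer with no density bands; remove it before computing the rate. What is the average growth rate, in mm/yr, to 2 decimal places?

Correcting the raw count gives 303 − 15 + 18 = 306 true density bands.
Dividing by 2 density bands per year: 306 / 2 = 153 years.
Removing the 9.0 mm offcut leaves 318.4 − 9.0 = 309.4 mm.
Mean rate = 309.4 mm / 153 years ≈ 2.02 mm/yr.

2.02 mm/yr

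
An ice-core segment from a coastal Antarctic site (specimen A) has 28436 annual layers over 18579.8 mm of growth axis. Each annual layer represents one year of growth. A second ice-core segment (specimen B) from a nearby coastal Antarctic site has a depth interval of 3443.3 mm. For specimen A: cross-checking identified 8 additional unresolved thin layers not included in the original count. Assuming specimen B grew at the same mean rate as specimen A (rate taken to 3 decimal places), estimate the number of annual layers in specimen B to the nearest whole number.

5273 annual layers

Specimen A: adjusted count: 28436 + 8 = 28444 annual layers.
A: Mean rate = 18579.8 mm / 28444 years ≈ 0.653 mm/yr.
For B, 3443.3 / 0.653 = 5273.05 years ≈ 5273 annual layers.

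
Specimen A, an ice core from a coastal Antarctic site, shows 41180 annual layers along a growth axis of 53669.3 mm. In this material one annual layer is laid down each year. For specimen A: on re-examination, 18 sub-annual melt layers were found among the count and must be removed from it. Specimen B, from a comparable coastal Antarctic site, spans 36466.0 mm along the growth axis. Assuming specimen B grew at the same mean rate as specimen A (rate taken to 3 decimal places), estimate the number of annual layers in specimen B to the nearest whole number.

Specimen A: correcting the raw count gives 41180 − 18 = 41162 true annual layers.
A: Mean rate = 53669.3 mm / 41162 years ≈ 1.304 mm/yr.
For B, 36466.0 / 1.304 = 27964.72 years ≈ 27965 annual layers.

27965 annual layers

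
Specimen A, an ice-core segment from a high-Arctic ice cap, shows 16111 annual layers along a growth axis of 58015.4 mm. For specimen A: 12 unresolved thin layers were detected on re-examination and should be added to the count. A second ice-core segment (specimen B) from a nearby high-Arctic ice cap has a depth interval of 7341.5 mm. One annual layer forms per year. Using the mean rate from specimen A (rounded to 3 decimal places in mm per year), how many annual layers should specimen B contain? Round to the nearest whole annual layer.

2040 annual layers

Specimen A: correcting the raw count gives 16111 + 12 = 16123 true annual layers.
A: 58015.4 mm over 16123 years gives 58015.4 / 16123 ≈ 3.598 mm/year.
For B, 7341.5 / 3.598 = 2040.44 years ≈ 2040 annual layers.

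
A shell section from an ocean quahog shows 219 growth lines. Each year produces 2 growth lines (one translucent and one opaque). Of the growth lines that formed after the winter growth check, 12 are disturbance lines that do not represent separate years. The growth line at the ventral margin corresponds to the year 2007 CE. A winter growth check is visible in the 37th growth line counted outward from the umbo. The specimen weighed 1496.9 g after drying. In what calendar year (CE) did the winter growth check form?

1922 CE

Between growth line 37 and the ventral margin there are 219 − 37 = 182 growth lines.
Removing the 12 false growth lines leaves 182 − 12 = 170 true growth lines beyond the winter growth check.
Dividing by 2 growth lines per year: 170 / 2 = 85 years.
Counting back 85 years from 2007 CE places the winter growth check in 2007 − 85 = 1922 CE.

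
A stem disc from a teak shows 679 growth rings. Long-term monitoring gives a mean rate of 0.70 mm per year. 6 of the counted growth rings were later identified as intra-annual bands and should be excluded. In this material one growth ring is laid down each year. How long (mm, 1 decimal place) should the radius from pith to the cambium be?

True growth ring count = 679 − 6 = 673.
Predicted length = 0.70 mm/year × 673 years = 471.1 mm.

471.1 mm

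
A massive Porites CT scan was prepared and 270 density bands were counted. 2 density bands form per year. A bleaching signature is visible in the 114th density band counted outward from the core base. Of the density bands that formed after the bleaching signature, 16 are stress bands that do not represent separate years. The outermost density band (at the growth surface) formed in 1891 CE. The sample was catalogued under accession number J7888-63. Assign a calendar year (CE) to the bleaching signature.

The bleaching signature sits at density band 114 from the core base, so 270 − 114 = 156 density bands formed after it.
Excluding 16 false density bands: 156 − 16 = 140.
140 density bands at 2 per year is 140 / 2 = 70 years.
1891 − 70 = 1821 CE.

1821 CE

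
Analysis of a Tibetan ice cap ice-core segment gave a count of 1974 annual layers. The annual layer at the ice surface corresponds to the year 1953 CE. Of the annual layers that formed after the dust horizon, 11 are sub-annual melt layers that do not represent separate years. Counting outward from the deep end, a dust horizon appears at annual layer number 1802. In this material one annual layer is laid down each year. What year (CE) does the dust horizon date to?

The dust horizon sits at annual layer 1802 from the deep end, so 1974 − 1802 = 172 annual layers formed after it.
172 − 11 false = 161 true annual layers after the dust horizon.
Counting back 161 years from 1953 CE places the dust horizon in 1953 − 161 = 1792 CE.

1792 CE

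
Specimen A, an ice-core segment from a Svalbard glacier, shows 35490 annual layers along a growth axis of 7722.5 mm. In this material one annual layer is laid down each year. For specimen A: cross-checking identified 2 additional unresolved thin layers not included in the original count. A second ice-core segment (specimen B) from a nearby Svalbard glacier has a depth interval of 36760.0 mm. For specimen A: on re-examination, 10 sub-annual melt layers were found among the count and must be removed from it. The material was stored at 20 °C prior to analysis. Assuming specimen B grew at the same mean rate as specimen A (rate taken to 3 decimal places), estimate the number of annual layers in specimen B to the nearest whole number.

Specimen A: true annual layer count = 35490 − 10 + 2 = 35482.
A: Extension rate ≈ 7722.5 / 35482 = 0.218 mm/year.
For B, 36760.0 / 0.218 = 168623.85 years ≈ 168624 annual layers.

168624 annual layers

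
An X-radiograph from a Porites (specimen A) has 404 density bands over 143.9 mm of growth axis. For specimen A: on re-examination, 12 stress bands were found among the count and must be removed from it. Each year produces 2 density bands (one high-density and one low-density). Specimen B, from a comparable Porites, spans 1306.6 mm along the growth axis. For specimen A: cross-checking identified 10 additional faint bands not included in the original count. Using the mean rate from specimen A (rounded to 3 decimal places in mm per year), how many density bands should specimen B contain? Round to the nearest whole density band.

3650 density bands

Specimen A: adjusted count: 404 − 12 + 10 = 402 density bands.
Specimen A: with 2 density bands per year, 402 / 2 = 201 years.
A: 143.9 mm over 201 years gives 143.9 / 201 ≈ 0.716 mm/year.
B spans 1306.6 / 0.716 = 1824.86 years; at 2 density bands per year that is 1824.86 × 2 ≈ 3650 density bands.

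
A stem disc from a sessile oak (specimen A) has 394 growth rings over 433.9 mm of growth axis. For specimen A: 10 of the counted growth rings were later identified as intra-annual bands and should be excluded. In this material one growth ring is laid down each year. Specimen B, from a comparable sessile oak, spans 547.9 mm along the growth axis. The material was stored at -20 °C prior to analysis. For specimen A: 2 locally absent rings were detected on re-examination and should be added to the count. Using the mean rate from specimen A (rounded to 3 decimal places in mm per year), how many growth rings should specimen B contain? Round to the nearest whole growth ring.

Specimen A: adjusted count: 394 − 10 + 2 = 386 growth rings.
A: Mean rate = 433.9 mm / 386 years ≈ 1.124 mm per year.
For B, 547.9 / 1.124 = 487.46 years ≈ 487 growth rings.

487 growth rings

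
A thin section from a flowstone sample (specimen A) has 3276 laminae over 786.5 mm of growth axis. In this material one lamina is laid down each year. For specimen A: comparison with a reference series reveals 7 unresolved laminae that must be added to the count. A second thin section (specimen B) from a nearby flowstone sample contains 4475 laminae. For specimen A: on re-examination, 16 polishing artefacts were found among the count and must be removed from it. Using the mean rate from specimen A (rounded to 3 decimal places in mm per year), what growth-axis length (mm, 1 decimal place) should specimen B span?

Specimen A: correcting the raw count gives 3276 − 16 + 7 = 3267 true laminae.
A: Mean rate = 786.5 mm / 3267 years ≈ 0.241 mm/yr.
Length of B = 0.241 × 4475 = 1078.5 mm.

1078.5 mm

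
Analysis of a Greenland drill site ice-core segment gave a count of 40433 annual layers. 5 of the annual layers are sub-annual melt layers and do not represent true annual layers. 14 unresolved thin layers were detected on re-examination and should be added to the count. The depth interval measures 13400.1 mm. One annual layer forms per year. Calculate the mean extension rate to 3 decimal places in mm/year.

True annual layer count = 40433 − 5 + 14 = 40442.
Mean rate = 13400.1 mm / 40442 years ≈ 0.331 mm/year.

0.331 mm/year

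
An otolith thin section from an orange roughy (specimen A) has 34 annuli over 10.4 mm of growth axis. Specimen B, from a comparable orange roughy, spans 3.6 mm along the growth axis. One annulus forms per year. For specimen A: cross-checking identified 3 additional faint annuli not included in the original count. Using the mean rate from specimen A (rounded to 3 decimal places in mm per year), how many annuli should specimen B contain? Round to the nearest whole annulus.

Specimen A: adjusted count: 34 + 3 = 37 annuli.
A: Extension rate ≈ 10.4 / 37 = 0.281 mm/yr.
Specimen B: 3.6 mm / 0.281 mm per year = 12.81 years ≈ 13 annuli.

13 annuli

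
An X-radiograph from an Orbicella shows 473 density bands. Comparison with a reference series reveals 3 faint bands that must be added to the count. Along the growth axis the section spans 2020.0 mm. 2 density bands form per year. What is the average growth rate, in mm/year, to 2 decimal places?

Adjusted count: 473 + 3 = 476 density bands.
476 density bands at 2 per year is 476 / 2 = 238 years.
Mean rate = 2020.0 mm / 238 years ≈ 8.49 mm/year.

8.49 mm/year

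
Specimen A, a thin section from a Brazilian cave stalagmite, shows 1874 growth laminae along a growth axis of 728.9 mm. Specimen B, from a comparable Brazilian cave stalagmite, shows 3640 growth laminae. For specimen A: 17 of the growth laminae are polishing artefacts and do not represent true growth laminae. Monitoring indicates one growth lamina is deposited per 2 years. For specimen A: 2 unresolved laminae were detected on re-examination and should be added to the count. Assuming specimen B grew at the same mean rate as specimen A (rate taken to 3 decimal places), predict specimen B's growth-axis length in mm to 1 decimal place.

Specimen A: adjusted count: 1874 − 17 + 2 = 1859 growth laminae.
Specimen A: 1859 growth laminae at 2 years each span 1859 × 2 = 3718 years.
A: Extension rate ≈ 728.9 / 3718 = 0.196 mm/year.
Specimen B: multiplying by 2 years per growth lamina: 3640 × 2 = 7280 years. For B, 0.196 mm/year × 7280 years = 1426.9 mm.

1426.9 mm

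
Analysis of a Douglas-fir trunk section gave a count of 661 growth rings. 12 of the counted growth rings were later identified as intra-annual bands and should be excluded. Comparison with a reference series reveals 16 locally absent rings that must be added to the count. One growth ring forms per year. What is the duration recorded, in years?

665 yr

After corrections the count is 661 − 12 + 16 = 665 growth rings.
With a one-to-one growth ring periodicity this is 665 years.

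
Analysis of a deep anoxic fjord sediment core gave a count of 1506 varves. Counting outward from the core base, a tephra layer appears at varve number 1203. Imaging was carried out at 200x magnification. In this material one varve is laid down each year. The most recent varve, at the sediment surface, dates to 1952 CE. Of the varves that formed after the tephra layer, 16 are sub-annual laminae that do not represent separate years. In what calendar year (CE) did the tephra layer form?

The tephra layer sits at varve 1203 from the core base, so 1506 − 1203 = 303 varves formed after it.
Removing the 16 false varves leaves 303 − 16 = 287 true varves beyond the tephra layer.
The varve at the sediment surface is 1952 CE, so the tephra layer dates to 1952 − 287 = 1665 CE.

1665 CE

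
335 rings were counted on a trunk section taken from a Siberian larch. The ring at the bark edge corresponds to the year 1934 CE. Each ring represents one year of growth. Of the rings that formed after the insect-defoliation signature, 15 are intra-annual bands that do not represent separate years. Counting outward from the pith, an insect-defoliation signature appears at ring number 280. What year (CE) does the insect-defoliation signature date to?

Between ring 280 and the bark edge there are 335 − 280 = 55 rings.
Excluding 15 false rings: 55 − 15 = 40.
Counting back 40 years from 1934 CE places the insect-defoliation signature in 1934 − 40 = 1894 CE.

1894 CE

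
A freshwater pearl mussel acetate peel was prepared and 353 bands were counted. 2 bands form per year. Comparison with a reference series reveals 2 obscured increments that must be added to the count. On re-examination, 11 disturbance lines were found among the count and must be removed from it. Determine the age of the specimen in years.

172 years

After corrections the count is 353 − 11 + 2 = 344 bands.
344 bands at 2 per year is 344 / 2 = 172 years.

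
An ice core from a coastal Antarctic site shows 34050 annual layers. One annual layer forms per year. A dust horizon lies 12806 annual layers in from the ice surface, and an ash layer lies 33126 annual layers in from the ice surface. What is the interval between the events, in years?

33126 − 12806 = 20320 annual layers lie between the two events.
That is 20320 years at one annual layer per year.

20320 yr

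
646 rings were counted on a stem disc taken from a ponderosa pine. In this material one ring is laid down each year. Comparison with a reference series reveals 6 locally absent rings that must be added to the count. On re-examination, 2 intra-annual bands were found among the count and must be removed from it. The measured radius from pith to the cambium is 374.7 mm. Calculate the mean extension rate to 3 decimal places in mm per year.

0.576 mm per year

After corrections the count is 646 − 2 + 6 = 650 rings.
Extension rate ≈ 374.7 / 650 = 0.576 mm per year.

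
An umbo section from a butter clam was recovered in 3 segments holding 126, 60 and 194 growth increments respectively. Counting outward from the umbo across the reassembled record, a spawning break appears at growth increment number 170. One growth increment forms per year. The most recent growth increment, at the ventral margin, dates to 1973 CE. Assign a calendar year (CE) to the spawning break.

Total growth increments = 126 + 60 + 194 = 380.
Between growth increment 170 and the ventral margin there are 380 − 170 = 210 growth increments.
The growth increment at the ventral margin is 1973 CE, so the spawning break dates to 1973 − 210 = 1763 CE.

1763 CE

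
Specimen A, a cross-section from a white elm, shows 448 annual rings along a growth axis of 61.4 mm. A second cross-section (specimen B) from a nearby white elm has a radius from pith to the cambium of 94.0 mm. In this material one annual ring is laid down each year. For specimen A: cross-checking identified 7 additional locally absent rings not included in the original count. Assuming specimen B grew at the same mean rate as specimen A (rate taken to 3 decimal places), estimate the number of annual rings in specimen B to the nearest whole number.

696 annual rings

Specimen A: correcting the raw count gives 448 + 7 = 455 true annual rings.
A: 61.4 mm over 455 years gives 61.4 / 455 ≈ 0.135 mm/yr.
For B, 94.0 / 0.135 = 696.30 years ≈ 696 annual rings.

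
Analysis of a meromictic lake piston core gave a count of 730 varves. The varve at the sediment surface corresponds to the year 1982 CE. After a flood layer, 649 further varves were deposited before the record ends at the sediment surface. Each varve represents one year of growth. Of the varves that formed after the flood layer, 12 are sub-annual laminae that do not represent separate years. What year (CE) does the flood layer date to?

1345 CE

649 varves post-date the flood layer.
Removing the 12 false varves leaves 649 − 12 = 637 true varves beyond the flood layer.
Counting back 637 years from 1982 CE places the flood layer in 1982 − 637 = 1345 CE.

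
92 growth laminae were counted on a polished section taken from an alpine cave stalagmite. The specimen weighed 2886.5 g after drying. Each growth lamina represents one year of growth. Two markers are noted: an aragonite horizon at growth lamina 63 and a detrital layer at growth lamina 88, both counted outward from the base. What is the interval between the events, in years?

Separation: 88 − 63 = 25 growth laminae.
At one growth lamina per year, 25 years elapsed between them.

25 years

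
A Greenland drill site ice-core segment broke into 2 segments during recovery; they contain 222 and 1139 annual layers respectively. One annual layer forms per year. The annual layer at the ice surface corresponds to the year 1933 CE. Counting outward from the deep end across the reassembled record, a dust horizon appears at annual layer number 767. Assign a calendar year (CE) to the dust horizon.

Total annual layers = 222 + 1139 = 1361.
The dust horizon sits at annual layer 767 from the deep end, so 1361 − 767 = 594 annual layers formed after it.
Counting back 594 years from 1933 CE places the dust horizon in 1933 − 594 = 1339 CE.

1339 CE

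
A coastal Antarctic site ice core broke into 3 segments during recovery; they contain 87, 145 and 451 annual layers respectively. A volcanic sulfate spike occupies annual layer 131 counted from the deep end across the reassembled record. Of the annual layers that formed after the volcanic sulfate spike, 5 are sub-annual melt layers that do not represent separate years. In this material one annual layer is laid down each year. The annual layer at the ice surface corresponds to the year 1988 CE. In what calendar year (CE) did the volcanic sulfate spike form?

Total annual layers = 87 + 145 + 451 = 683.
The volcanic sulfate spike sits at annual layer 131 from the deep end, so 683 − 131 = 552 annual layers formed after it.
Removing the 5 false annual layers leaves 552 − 5 = 547 true annual layers beyond the volcanic sulfate spike.
1988 − 547 = 1441 CE.

1441 CE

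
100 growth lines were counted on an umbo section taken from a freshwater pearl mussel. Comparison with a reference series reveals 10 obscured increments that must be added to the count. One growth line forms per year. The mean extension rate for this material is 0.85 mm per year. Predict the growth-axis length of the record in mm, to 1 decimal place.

Adjusted count: 100 + 10 = 110 growth lines.
Predicted length = 0.85 mm/year × 110 years = 93.5 mm.

93.5 mm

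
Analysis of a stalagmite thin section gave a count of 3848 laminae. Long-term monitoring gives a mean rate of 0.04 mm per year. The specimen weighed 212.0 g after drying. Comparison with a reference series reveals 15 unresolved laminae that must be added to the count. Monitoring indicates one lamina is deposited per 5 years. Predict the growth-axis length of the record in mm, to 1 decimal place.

Adjusted count: 3848 + 15 = 3863 laminae.
At 5 years per lamina, 3863 × 5 = 19315 years.
Length ≈ 0.04 × 19315 = 772.6 mm.

772.6 mm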